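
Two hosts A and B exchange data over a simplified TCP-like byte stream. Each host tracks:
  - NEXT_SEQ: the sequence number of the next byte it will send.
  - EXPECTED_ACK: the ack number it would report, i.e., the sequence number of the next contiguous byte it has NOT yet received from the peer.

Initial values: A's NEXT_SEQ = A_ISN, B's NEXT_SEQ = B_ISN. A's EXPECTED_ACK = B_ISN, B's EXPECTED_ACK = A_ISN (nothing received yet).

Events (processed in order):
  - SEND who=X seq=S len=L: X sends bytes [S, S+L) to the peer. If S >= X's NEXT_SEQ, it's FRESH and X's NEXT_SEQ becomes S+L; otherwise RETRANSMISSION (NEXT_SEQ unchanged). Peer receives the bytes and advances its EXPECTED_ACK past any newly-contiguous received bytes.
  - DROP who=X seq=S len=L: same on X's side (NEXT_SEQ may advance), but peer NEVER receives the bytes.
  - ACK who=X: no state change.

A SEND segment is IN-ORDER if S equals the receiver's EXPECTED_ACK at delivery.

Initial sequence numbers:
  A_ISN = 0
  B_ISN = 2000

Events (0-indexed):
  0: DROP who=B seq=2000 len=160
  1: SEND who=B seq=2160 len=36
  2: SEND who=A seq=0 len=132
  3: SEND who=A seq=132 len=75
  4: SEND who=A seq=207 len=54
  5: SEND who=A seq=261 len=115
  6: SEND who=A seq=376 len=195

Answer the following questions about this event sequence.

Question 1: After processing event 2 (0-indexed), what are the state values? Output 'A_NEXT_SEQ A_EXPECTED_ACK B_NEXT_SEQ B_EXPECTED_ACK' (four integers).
After event 0: A_seq=0 A_ack=2000 B_seq=2160 B_ack=0
After event 1: A_seq=0 A_ack=2000 B_seq=2196 B_ack=0
After event 2: A_seq=132 A_ack=2000 B_seq=2196 B_ack=132

132 2000 2196 132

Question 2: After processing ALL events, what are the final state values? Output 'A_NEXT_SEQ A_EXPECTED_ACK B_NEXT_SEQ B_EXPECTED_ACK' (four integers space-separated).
After event 0: A_seq=0 A_ack=2000 B_seq=2160 B_ack=0
After event 1: A_seq=0 A_ack=2000 B_seq=2196 B_ack=0
After event 2: A_seq=132 A_ack=2000 B_seq=2196 B_ack=132
After event 3: A_seq=207 A_ack=2000 B_seq=2196 B_ack=207
After event 4: A_seq=261 A_ack=2000 B_seq=2196 B_ack=261
After event 5: A_seq=376 A_ack=2000 B_seq=2196 B_ack=376
After event 6: A_seq=571 A_ack=2000 B_seq=2196 B_ack=571

Answer: 571 2000 2196 571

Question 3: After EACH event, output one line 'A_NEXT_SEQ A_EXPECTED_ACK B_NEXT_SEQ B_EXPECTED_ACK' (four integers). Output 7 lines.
0 2000 2160 0
0 2000 2196 0
132 2000 2196 132
207 2000 2196 207
261 2000 2196 261
376 2000 2196 376
571 2000 2196 571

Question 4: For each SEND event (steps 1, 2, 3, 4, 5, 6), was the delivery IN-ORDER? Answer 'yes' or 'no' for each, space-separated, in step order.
Answer: no yes yes yes yes yes

Derivation:
Step 1: SEND seq=2160 -> out-of-order
Step 2: SEND seq=0 -> in-order
Step 3: SEND seq=132 -> in-order
Step 4: SEND seq=207 -> in-order
Step 5: SEND seq=261 -> in-order
Step 6: SEND seq=376 -> in-order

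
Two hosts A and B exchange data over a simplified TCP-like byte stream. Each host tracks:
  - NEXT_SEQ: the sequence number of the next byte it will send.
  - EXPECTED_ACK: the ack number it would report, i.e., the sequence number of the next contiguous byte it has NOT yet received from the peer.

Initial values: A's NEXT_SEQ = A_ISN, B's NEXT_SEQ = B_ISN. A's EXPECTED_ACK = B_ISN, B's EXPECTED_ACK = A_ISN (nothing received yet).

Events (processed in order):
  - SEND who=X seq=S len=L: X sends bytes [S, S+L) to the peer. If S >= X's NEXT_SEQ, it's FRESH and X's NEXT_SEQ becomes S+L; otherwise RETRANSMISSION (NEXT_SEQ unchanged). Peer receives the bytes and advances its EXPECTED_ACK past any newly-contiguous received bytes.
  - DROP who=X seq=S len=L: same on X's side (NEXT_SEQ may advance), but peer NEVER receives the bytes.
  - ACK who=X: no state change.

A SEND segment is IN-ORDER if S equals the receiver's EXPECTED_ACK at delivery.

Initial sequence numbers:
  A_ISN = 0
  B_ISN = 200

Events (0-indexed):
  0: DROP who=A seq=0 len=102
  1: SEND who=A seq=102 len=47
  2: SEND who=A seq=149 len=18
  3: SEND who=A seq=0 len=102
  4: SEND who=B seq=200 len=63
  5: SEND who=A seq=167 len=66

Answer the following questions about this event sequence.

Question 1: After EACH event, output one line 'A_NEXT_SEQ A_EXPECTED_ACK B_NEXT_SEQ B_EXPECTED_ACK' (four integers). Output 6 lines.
102 200 200 0
149 200 200 0
167 200 200 0
167 200 200 167
167 263 263 167
233 263 263 233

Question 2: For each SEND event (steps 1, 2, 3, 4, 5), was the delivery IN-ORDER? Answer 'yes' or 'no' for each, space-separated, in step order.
Step 1: SEND seq=102 -> out-of-order
Step 2: SEND seq=149 -> out-of-order
Step 3: SEND seq=0 -> in-order
Step 4: SEND seq=200 -> in-order
Step 5: SEND seq=167 -> in-order

Answer: no no yes yes yes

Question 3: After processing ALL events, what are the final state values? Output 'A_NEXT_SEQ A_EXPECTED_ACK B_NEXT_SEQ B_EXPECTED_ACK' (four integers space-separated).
After event 0: A_seq=102 A_ack=200 B_seq=200 B_ack=0
After event 1: A_seq=149 A_ack=200 B_seq=200 B_ack=0
After event 2: A_seq=167 A_ack=200 B_seq=200 B_ack=0
After event 3: A_seq=167 A_ack=200 B_seq=200 B_ack=167
After event 4: A_seq=167 A_ack=263 B_seq=263 B_ack=167
After event 5: A_seq=233 A_ack=263 B_seq=263 B_ack=233

Answer: 233 263 263 233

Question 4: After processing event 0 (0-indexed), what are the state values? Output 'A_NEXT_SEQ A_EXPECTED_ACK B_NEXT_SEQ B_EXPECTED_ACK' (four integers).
After event 0: A_seq=102 A_ack=200 B_seq=200 B_ack=0

102 200 200 0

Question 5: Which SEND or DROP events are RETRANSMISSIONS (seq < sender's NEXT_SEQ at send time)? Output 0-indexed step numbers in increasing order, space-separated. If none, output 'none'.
Answer: 3

Derivation:
Step 0: DROP seq=0 -> fresh
Step 1: SEND seq=102 -> fresh
Step 2: SEND seq=149 -> fresh
Step 3: SEND seq=0 -> retransmit
Step 4: SEND seq=200 -> fresh
Step 5: SEND seq=167 -> fresh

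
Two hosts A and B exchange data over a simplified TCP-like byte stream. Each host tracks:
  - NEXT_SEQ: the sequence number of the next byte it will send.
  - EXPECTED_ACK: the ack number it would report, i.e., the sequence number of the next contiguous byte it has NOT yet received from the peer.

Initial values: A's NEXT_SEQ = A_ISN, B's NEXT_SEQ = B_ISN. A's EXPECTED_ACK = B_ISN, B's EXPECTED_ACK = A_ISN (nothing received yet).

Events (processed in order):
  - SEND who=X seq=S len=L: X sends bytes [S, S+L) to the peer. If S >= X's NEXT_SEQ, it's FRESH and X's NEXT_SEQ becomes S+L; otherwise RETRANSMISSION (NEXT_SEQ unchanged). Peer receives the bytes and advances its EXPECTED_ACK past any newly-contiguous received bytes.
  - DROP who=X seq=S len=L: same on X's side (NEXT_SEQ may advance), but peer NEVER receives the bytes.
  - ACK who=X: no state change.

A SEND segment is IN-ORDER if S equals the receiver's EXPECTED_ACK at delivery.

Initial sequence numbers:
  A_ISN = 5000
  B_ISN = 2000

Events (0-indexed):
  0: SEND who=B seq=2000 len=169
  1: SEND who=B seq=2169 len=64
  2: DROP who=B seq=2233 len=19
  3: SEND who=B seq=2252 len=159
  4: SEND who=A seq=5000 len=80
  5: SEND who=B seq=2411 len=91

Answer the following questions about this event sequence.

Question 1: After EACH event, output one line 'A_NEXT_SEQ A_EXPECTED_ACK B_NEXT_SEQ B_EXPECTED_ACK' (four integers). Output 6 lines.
5000 2169 2169 5000
5000 2233 2233 5000
5000 2233 2252 5000
5000 2233 2411 5000
5080 2233 2411 5080
5080 2233 2502 5080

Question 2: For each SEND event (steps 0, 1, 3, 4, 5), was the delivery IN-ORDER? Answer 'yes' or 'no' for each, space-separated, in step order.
Step 0: SEND seq=2000 -> in-order
Step 1: SEND seq=2169 -> in-order
Step 3: SEND seq=2252 -> out-of-order
Step 4: SEND seq=5000 -> in-order
Step 5: SEND seq=2411 -> out-of-order

Answer: yes yes no yes no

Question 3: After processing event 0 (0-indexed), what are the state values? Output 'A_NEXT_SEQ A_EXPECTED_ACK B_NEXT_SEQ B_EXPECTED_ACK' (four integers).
After event 0: A_seq=5000 A_ack=2169 B_seq=2169 B_ack=5000

5000 2169 2169 5000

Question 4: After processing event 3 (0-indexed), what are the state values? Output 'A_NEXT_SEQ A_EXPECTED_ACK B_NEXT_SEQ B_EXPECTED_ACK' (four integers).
After event 0: A_seq=5000 A_ack=2169 B_seq=2169 B_ack=5000
After event 1: A_seq=5000 A_ack=2233 B_seq=2233 B_ack=5000
After event 2: A_seq=5000 A_ack=2233 B_seq=2252 B_ack=5000
After event 3: A_seq=5000 A_ack=2233 B_seq=2411 B_ack=5000

5000 2233 2411 5000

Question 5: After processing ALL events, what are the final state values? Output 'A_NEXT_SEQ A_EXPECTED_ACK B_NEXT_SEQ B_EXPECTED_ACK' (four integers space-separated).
After event 0: A_seq=5000 A_ack=2169 B_seq=2169 B_ack=5000
After event 1: A_seq=5000 A_ack=2233 B_seq=2233 B_ack=5000
After event 2: A_seq=5000 A_ack=2233 B_seq=2252 B_ack=5000
After event 3: A_seq=5000 A_ack=2233 B_seq=2411 B_ack=5000
After event 4: A_seq=5080 A_ack=2233 B_seq=2411 B_ack=5080
After event 5: A_seq=5080 A_ack=2233 B_seq=2502 B_ack=5080

Answer: 5080 2233 2502 5080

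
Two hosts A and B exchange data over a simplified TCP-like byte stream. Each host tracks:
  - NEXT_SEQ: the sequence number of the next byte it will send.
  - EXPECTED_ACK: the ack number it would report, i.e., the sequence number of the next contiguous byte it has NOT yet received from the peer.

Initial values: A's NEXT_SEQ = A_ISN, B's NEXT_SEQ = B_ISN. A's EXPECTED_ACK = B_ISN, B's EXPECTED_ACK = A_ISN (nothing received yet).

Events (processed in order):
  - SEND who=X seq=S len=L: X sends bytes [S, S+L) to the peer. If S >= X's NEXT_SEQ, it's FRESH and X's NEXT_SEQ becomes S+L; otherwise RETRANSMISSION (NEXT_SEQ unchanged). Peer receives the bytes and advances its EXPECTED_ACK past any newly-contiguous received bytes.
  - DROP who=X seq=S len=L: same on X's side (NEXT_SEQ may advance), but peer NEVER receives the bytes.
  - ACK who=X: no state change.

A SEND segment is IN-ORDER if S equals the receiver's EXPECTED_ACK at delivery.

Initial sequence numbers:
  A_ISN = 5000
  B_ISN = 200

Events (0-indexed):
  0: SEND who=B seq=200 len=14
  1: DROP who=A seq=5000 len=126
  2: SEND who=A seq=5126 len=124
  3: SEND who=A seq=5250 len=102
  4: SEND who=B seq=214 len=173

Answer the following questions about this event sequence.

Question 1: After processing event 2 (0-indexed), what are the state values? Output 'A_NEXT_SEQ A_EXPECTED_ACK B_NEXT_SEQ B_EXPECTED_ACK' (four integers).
After event 0: A_seq=5000 A_ack=214 B_seq=214 B_ack=5000
After event 1: A_seq=5126 A_ack=214 B_seq=214 B_ack=5000
After event 2: A_seq=5250 A_ack=214 B_seq=214 B_ack=5000

5250 214 214 5000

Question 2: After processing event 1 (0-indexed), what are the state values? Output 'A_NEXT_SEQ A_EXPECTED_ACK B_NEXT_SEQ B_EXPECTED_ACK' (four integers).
After event 0: A_seq=5000 A_ack=214 B_seq=214 B_ack=5000
After event 1: A_seq=5126 A_ack=214 B_seq=214 B_ack=5000

5126 214 214 5000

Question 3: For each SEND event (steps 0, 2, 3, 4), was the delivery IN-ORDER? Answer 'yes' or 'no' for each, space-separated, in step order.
Answer: yes no no yes

Derivation:
Step 0: SEND seq=200 -> in-order
Step 2: SEND seq=5126 -> out-of-order
Step 3: SEND seq=5250 -> out-of-order
Step 4: SEND seq=214 -> in-order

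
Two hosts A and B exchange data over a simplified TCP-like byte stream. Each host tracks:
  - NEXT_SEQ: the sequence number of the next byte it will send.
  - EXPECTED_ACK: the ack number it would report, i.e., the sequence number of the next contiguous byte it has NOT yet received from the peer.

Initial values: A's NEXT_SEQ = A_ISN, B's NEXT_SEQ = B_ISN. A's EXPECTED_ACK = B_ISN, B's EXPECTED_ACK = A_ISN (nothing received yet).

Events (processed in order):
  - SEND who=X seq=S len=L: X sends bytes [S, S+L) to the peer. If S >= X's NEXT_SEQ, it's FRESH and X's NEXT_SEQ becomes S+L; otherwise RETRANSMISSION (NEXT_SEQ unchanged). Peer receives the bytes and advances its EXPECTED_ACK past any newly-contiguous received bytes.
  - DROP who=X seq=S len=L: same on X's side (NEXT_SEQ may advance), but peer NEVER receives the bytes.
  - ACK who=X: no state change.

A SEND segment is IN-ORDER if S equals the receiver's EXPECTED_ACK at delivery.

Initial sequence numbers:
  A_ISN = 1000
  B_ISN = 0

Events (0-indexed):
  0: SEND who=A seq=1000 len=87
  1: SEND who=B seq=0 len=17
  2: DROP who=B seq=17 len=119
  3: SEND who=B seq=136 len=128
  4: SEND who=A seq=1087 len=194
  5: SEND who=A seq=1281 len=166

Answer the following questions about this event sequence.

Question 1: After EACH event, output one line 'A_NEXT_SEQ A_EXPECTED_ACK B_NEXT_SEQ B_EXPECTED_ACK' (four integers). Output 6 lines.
1087 0 0 1087
1087 17 17 1087
1087 17 136 1087
1087 17 264 1087
1281 17 264 1281
1447 17 264 1447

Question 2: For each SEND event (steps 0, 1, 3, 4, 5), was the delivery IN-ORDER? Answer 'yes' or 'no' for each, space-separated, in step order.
Step 0: SEND seq=1000 -> in-order
Step 1: SEND seq=0 -> in-order
Step 3: SEND seq=136 -> out-of-order
Step 4: SEND seq=1087 -> in-order
Step 5: SEND seq=1281 -> in-order

Answer: yes yes no yes yes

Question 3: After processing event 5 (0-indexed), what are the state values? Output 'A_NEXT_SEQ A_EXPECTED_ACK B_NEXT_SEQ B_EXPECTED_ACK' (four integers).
After event 0: A_seq=1087 A_ack=0 B_seq=0 B_ack=1087
After event 1: A_seq=1087 A_ack=17 B_seq=17 B_ack=1087
After event 2: A_seq=1087 A_ack=17 B_seq=136 B_ack=1087
After event 3: A_seq=1087 A_ack=17 B_seq=264 B_ack=1087
After event 4: A_seq=1281 A_ack=17 B_seq=264 B_ack=1281
After event 5: A_seq=1447 A_ack=17 B_seq=264 B_ack=1447

1447 17 264 1447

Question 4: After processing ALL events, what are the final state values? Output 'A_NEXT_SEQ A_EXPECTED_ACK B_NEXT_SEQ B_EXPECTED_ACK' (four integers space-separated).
Answer: 1447 17 264 1447

Derivation:
After event 0: A_seq=1087 A_ack=0 B_seq=0 B_ack=1087
After event 1: A_seq=1087 A_ack=17 B_seq=17 B_ack=1087
After event 2: A_seq=1087 A_ack=17 B_seq=136 B_ack=1087
After event 3: A_seq=1087 A_ack=17 B_seq=264 B_ack=1087
After event 4: A_seq=1281 A_ack=17 B_seq=264 B_ack=1281
After event 5: A_seq=1447 A_ack=17 B_seq=264 B_ack=1447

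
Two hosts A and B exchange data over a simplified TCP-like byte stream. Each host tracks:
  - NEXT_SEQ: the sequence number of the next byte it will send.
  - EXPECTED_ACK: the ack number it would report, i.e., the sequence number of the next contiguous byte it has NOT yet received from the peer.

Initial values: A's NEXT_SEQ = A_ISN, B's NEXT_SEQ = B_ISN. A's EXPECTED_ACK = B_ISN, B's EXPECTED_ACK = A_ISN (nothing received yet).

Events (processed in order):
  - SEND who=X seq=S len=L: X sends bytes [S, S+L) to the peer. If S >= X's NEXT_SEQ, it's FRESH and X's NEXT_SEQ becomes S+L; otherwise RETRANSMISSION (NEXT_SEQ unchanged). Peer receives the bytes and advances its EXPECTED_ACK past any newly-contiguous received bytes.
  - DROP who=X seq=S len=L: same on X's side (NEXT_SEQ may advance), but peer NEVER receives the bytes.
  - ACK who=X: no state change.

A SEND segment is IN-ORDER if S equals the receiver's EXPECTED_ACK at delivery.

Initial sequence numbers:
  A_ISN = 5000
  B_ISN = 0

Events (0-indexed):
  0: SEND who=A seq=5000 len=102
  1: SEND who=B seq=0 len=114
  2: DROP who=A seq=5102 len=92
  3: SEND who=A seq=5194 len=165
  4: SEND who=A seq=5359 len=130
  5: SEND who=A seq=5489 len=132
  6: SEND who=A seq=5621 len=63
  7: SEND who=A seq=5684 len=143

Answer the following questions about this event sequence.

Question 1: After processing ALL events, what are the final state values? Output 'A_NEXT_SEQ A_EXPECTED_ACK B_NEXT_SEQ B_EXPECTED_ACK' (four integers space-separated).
Answer: 5827 114 114 5102

Derivation:
After event 0: A_seq=5102 A_ack=0 B_seq=0 B_ack=5102
After event 1: A_seq=5102 A_ack=114 B_seq=114 B_ack=5102
After event 2: A_seq=5194 A_ack=114 B_seq=114 B_ack=5102
After event 3: A_seq=5359 A_ack=114 B_seq=114 B_ack=5102
After event 4: A_seq=5489 A_ack=114 B_seq=114 B_ack=5102
After event 5: A_seq=5621 A_ack=114 B_seq=114 B_ack=5102
After event 6: A_seq=5684 A_ack=114 B_seq=114 B_ack=5102
After event 7: A_seq=5827 A_ack=114 B_seq=114 B_ack=5102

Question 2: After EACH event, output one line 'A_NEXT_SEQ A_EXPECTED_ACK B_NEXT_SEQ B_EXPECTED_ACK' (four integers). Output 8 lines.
5102 0 0 5102
5102 114 114 5102
5194 114 114 5102
5359 114 114 5102
5489 114 114 5102
5621 114 114 5102
5684 114 114 5102
5827 114 114 5102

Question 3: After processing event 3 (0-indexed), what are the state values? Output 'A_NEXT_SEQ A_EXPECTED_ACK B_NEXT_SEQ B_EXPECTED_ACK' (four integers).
After event 0: A_seq=5102 A_ack=0 B_seq=0 B_ack=5102
After event 1: A_seq=5102 A_ack=114 B_seq=114 B_ack=5102
After event 2: A_seq=5194 A_ack=114 B_seq=114 B_ack=5102
After event 3: A_seq=5359 A_ack=114 B_seq=114 B_ack=5102

5359 114 114 5102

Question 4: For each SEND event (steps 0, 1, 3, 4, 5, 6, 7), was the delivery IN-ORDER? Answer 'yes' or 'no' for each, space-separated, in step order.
Answer: yes yes no no no no no

Derivation:
Step 0: SEND seq=5000 -> in-order
Step 1: SEND seq=0 -> in-order
Step 3: SEND seq=5194 -> out-of-order
Step 4: SEND seq=5359 -> out-of-order
Step 5: SEND seq=5489 -> out-of-order
Step 6: SEND seq=5621 -> out-of-order
Step 7: SEND seq=5684 -> out-of-order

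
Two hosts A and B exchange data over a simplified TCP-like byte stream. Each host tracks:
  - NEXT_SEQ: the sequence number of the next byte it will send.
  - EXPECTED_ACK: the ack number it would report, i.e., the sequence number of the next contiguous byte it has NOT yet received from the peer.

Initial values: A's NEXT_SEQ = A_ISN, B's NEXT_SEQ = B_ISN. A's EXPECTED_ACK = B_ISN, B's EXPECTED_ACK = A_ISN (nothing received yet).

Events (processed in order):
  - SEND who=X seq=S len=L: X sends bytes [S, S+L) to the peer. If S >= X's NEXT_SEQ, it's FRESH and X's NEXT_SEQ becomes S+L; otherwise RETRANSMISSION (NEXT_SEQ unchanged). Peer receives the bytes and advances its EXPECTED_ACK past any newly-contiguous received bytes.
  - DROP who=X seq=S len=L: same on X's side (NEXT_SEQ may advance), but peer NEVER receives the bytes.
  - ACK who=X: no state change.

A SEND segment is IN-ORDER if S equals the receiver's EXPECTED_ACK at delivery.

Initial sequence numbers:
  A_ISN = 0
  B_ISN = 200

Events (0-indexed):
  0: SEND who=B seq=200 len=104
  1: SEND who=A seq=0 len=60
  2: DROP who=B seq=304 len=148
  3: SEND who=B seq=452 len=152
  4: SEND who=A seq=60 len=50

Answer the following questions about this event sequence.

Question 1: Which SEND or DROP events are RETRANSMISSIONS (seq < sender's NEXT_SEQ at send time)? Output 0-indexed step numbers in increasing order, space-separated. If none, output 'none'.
Step 0: SEND seq=200 -> fresh
Step 1: SEND seq=0 -> fresh
Step 2: DROP seq=304 -> fresh
Step 3: SEND seq=452 -> fresh
Step 4: SEND seq=60 -> fresh

Answer: none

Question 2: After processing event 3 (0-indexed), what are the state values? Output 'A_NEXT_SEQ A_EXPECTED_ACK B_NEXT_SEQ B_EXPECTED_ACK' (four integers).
After event 0: A_seq=0 A_ack=304 B_seq=304 B_ack=0
After event 1: A_seq=60 A_ack=304 B_seq=304 B_ack=60
After event 2: A_seq=60 A_ack=304 B_seq=452 B_ack=60
After event 3: A_seq=60 A_ack=304 B_seq=604 B_ack=60

60 304 604 60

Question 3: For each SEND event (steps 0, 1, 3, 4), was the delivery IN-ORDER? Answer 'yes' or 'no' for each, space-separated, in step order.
Step 0: SEND seq=200 -> in-order
Step 1: SEND seq=0 -> in-order
Step 3: SEND seq=452 -> out-of-order
Step 4: SEND seq=60 -> in-order

Answer: yes yes no yes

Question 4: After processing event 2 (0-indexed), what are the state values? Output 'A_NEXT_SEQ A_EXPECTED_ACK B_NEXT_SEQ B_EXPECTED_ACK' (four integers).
After event 0: A_seq=0 A_ack=304 B_seq=304 B_ack=0
After event 1: A_seq=60 A_ack=304 B_seq=304 B_ack=60
After event 2: A_seq=60 A_ack=304 B_seq=452 B_ack=60

60 304 452 60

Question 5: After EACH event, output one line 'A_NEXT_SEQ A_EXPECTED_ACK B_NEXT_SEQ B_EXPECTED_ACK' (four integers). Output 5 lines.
0 304 304 0
60 304 304 60
60 304 452 60
60 304 604 60
110 304 604 110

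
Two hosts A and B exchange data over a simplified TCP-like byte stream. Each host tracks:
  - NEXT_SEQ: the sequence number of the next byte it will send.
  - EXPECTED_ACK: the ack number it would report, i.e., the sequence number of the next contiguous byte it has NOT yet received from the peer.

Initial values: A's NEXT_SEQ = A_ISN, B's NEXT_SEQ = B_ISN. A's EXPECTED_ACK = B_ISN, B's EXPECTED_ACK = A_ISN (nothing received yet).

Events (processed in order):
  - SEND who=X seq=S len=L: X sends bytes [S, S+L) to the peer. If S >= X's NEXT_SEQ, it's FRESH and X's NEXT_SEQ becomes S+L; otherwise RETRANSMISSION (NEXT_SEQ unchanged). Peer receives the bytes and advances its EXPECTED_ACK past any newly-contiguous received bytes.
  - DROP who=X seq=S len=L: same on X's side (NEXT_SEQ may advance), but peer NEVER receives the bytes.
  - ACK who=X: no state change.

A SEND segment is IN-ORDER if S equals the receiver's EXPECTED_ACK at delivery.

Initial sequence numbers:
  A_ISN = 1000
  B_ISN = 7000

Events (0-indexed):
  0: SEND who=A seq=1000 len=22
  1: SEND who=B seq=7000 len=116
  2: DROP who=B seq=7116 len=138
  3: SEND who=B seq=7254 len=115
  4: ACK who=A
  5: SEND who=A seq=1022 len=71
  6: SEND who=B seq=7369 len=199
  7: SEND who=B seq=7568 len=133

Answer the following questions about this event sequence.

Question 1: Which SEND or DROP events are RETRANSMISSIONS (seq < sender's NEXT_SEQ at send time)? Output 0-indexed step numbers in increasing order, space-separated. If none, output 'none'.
Answer: none

Derivation:
Step 0: SEND seq=1000 -> fresh
Step 1: SEND seq=7000 -> fresh
Step 2: DROP seq=7116 -> fresh
Step 3: SEND seq=7254 -> fresh
Step 5: SEND seq=1022 -> fresh
Step 6: SEND seq=7369 -> fresh
Step 7: SEND seq=7568 -> fresh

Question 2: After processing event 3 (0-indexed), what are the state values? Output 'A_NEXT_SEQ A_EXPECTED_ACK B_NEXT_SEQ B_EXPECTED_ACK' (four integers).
After event 0: A_seq=1022 A_ack=7000 B_seq=7000 B_ack=1022
After event 1: A_seq=1022 A_ack=7116 B_seq=7116 B_ack=1022
After event 2: A_seq=1022 A_ack=7116 B_seq=7254 B_ack=1022
After event 3: A_seq=1022 A_ack=7116 B_seq=7369 B_ack=1022

1022 7116 7369 1022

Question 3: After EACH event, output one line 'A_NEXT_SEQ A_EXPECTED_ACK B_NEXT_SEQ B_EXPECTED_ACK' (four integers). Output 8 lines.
1022 7000 7000 1022
1022 7116 7116 1022
1022 7116 7254 1022
1022 7116 7369 1022
1022 7116 7369 1022
1093 7116 7369 1093
1093 7116 7568 1093
1093 7116 7701 1093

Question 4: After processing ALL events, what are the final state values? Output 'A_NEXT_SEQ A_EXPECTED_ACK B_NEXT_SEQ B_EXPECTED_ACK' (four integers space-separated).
After event 0: A_seq=1022 A_ack=7000 B_seq=7000 B_ack=1022
After event 1: A_seq=1022 A_ack=7116 B_seq=7116 B_ack=1022
After event 2: A_seq=1022 A_ack=7116 B_seq=7254 B_ack=1022
After event 3: A_seq=1022 A_ack=7116 B_seq=7369 B_ack=1022
After event 4: A_seq=1022 A_ack=7116 B_seq=7369 B_ack=1022
After event 5: A_seq=1093 A_ack=7116 B_seq=7369 B_ack=1093
After event 6: A_seq=1093 A_ack=7116 B_seq=7568 B_ack=1093
After event 7: A_seq=1093 A_ack=7116 B_seq=7701 B_ack=1093

Answer: 1093 7116 7701 1093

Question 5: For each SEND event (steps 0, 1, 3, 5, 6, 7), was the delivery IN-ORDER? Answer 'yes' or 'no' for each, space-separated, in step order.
Step 0: SEND seq=1000 -> in-order
Step 1: SEND seq=7000 -> in-order
Step 3: SEND seq=7254 -> out-of-order
Step 5: SEND seq=1022 -> in-order
Step 6: SEND seq=7369 -> out-of-order
Step 7: SEND seq=7568 -> out-of-order

Answer: yes yes no yes no no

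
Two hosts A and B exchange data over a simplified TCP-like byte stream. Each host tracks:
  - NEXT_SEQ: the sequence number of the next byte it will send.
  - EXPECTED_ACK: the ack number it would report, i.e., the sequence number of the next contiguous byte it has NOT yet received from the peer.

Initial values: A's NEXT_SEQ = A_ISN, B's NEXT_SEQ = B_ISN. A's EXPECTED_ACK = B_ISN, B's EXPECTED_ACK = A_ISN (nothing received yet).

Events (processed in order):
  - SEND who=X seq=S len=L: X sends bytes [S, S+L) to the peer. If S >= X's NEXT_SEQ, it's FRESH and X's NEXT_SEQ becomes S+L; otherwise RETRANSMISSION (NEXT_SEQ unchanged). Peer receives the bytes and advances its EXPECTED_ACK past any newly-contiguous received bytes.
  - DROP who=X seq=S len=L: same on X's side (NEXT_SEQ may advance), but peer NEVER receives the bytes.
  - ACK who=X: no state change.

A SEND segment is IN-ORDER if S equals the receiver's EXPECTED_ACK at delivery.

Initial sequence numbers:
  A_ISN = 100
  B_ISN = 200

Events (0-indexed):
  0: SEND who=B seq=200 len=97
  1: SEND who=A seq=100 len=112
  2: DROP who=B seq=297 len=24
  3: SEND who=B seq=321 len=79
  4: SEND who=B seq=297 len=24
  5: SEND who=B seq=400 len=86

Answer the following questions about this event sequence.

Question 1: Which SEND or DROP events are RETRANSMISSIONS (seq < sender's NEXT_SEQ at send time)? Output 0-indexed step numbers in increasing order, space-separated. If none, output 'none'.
Answer: 4

Derivation:
Step 0: SEND seq=200 -> fresh
Step 1: SEND seq=100 -> fresh
Step 2: DROP seq=297 -> fresh
Step 3: SEND seq=321 -> fresh
Step 4: SEND seq=297 -> retransmit
Step 5: SEND seq=400 -> fresh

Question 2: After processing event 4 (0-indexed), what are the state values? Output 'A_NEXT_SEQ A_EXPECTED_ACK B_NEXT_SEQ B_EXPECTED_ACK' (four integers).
After event 0: A_seq=100 A_ack=297 B_seq=297 B_ack=100
After event 1: A_seq=212 A_ack=297 B_seq=297 B_ack=212
After event 2: A_seq=212 A_ack=297 B_seq=321 B_ack=212
After event 3: A_seq=212 A_ack=297 B_seq=400 B_ack=212
After event 4: A_seq=212 A_ack=400 B_seq=400 B_ack=212

212 400 400 212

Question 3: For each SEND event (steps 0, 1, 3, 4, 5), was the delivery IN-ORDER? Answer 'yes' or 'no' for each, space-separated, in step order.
Answer: yes yes no yes yes

Derivation:
Step 0: SEND seq=200 -> in-order
Step 1: SEND seq=100 -> in-order
Step 3: SEND seq=321 -> out-of-order
Step 4: SEND seq=297 -> in-order
Step 5: SEND seq=400 -> in-order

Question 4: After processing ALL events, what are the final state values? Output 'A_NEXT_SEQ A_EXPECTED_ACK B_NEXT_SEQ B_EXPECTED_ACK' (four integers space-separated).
Answer: 212 486 486 212

Derivation:
After event 0: A_seq=100 A_ack=297 B_seq=297 B_ack=100
After event 1: A_seq=212 A_ack=297 B_seq=297 B_ack=212
After event 2: A_seq=212 A_ack=297 B_seq=321 B_ack=212
After event 3: A_seq=212 A_ack=297 B_seq=400 B_ack=212
After event 4: A_seq=212 A_ack=400 B_seq=400 B_ack=212
After event 5: A_seq=212 A_ack=486 B_seq=486 B_ack=212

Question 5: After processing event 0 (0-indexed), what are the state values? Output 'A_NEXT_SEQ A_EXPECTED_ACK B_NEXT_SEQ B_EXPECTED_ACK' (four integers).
After event 0: A_seq=100 A_ack=297 B_seq=297 B_ack=100

100 297 297 100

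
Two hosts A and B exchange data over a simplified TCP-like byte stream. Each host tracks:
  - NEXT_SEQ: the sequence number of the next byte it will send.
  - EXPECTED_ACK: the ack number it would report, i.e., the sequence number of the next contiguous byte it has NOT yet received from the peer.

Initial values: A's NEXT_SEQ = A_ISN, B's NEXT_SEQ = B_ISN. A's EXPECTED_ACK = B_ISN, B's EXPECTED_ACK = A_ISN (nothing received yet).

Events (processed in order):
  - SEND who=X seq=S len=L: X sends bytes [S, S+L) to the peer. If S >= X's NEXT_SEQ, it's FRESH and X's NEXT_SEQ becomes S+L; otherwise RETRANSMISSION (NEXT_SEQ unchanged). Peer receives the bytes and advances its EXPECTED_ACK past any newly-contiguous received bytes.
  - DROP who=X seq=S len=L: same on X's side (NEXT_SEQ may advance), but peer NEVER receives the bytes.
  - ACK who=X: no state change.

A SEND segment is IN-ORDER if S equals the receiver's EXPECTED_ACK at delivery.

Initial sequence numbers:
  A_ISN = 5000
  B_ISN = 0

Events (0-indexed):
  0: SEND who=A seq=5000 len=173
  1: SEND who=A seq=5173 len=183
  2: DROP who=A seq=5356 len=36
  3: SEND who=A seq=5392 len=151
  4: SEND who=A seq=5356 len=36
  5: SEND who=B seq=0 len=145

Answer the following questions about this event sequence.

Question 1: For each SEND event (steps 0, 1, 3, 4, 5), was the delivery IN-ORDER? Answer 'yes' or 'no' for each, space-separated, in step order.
Answer: yes yes no yes yes

Derivation:
Step 0: SEND seq=5000 -> in-order
Step 1: SEND seq=5173 -> in-order
Step 3: SEND seq=5392 -> out-of-order
Step 4: SEND seq=5356 -> in-order
Step 5: SEND seq=0 -> in-order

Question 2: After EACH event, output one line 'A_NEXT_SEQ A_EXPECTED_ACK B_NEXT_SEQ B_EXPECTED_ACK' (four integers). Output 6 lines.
5173 0 0 5173
5356 0 0 5356
5392 0 0 5356
5543 0 0 5356
5543 0 0 5543
5543 145 145 5543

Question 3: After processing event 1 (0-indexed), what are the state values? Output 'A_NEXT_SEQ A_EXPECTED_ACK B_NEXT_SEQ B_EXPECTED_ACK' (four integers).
After event 0: A_seq=5173 A_ack=0 B_seq=0 B_ack=5173
After event 1: A_seq=5356 A_ack=0 B_seq=0 B_ack=5356

5356 0 0 5356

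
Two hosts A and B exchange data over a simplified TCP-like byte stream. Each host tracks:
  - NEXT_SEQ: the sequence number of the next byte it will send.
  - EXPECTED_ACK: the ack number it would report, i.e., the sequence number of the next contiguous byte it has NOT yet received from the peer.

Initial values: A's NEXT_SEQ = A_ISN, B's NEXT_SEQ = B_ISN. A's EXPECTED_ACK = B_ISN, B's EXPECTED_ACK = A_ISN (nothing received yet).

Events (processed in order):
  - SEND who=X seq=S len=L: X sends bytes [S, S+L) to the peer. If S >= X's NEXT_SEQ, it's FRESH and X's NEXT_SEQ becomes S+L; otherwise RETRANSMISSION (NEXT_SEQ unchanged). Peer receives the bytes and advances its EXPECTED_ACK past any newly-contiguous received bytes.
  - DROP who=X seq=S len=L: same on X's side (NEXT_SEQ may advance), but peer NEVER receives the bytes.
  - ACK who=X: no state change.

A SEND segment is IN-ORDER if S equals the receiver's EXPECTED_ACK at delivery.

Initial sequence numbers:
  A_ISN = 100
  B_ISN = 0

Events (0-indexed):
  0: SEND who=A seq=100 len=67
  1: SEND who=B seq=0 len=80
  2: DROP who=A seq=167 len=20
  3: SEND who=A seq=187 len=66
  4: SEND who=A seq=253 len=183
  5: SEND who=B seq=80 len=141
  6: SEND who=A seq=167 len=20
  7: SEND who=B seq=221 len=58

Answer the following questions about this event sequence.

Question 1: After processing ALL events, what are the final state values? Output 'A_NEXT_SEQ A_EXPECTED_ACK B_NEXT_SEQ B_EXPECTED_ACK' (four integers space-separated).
After event 0: A_seq=167 A_ack=0 B_seq=0 B_ack=167
After event 1: A_seq=167 A_ack=80 B_seq=80 B_ack=167
After event 2: A_seq=187 A_ack=80 B_seq=80 B_ack=167
After event 3: A_seq=253 A_ack=80 B_seq=80 B_ack=167
After event 4: A_seq=436 A_ack=80 B_seq=80 B_ack=167
After event 5: A_seq=436 A_ack=221 B_seq=221 B_ack=167
After event 6: A_seq=436 A_ack=221 B_seq=221 B_ack=436
After event 7: A_seq=436 A_ack=279 B_seq=279 B_ack=436

Answer: 436 279 279 436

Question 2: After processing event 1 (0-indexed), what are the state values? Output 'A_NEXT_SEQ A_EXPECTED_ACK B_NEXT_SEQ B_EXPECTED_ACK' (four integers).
After event 0: A_seq=167 A_ack=0 B_seq=0 B_ack=167
After event 1: A_seq=167 A_ack=80 B_seq=80 B_ack=167

167 80 80 167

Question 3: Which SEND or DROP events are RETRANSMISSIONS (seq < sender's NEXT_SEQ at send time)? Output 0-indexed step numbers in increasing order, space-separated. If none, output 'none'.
Step 0: SEND seq=100 -> fresh
Step 1: SEND seq=0 -> fresh
Step 2: DROP seq=167 -> fresh
Step 3: SEND seq=187 -> fresh
Step 4: SEND seq=253 -> fresh
Step 5: SEND seq=80 -> fresh
Step 6: SEND seq=167 -> retransmit
Step 7: SEND seq=221 -> fresh

Answer: 6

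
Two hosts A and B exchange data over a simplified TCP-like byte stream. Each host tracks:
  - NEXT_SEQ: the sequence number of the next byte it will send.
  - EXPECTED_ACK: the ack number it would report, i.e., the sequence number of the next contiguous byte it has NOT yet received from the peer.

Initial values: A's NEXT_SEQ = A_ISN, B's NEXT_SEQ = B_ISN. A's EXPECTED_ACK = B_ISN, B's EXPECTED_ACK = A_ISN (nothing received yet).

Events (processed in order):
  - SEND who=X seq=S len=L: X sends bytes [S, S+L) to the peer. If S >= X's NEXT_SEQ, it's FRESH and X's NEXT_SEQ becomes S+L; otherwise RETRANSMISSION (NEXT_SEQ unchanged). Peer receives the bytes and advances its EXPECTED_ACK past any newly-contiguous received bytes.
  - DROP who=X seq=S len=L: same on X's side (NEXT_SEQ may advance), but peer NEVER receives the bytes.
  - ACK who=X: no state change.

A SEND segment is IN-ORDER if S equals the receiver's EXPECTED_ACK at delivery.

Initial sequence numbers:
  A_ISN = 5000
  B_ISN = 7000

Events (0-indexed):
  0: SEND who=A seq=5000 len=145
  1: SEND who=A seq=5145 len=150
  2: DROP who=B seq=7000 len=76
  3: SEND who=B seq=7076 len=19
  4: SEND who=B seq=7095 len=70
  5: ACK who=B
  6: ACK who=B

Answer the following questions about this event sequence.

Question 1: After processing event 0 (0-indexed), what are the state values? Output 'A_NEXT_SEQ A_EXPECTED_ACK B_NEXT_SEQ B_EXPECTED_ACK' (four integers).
After event 0: A_seq=5145 A_ack=7000 B_seq=7000 B_ack=5145

5145 7000 7000 5145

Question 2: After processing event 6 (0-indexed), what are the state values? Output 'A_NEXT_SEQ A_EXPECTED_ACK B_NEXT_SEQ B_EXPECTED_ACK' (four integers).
After event 0: A_seq=5145 A_ack=7000 B_seq=7000 B_ack=5145
After event 1: A_seq=5295 A_ack=7000 B_seq=7000 B_ack=5295
After event 2: A_seq=5295 A_ack=7000 B_seq=7076 B_ack=5295
After event 3: A_seq=5295 A_ack=7000 B_seq=7095 B_ack=5295
After event 4: A_seq=5295 A_ack=7000 B_seq=7165 B_ack=5295
After event 5: A_seq=5295 A_ack=7000 B_seq=7165 B_ack=5295
After event 6: A_seq=5295 A_ack=7000 B_seq=7165 B_ack=5295

5295 7000 7165 5295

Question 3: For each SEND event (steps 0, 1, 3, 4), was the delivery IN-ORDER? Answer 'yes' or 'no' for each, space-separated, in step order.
Step 0: SEND seq=5000 -> in-order
Step 1: SEND seq=5145 -> in-order
Step 3: SEND seq=7076 -> out-of-order
Step 4: SEND seq=7095 -> out-of-order

Answer: yes yes no no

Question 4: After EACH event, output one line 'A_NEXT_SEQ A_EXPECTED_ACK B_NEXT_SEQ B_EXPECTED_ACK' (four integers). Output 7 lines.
5145 7000 7000 5145
5295 7000 7000 5295
5295 7000 7076 5295
5295 7000 7095 5295
5295 7000 7165 5295
5295 7000 7165 5295
5295 7000 7165 5295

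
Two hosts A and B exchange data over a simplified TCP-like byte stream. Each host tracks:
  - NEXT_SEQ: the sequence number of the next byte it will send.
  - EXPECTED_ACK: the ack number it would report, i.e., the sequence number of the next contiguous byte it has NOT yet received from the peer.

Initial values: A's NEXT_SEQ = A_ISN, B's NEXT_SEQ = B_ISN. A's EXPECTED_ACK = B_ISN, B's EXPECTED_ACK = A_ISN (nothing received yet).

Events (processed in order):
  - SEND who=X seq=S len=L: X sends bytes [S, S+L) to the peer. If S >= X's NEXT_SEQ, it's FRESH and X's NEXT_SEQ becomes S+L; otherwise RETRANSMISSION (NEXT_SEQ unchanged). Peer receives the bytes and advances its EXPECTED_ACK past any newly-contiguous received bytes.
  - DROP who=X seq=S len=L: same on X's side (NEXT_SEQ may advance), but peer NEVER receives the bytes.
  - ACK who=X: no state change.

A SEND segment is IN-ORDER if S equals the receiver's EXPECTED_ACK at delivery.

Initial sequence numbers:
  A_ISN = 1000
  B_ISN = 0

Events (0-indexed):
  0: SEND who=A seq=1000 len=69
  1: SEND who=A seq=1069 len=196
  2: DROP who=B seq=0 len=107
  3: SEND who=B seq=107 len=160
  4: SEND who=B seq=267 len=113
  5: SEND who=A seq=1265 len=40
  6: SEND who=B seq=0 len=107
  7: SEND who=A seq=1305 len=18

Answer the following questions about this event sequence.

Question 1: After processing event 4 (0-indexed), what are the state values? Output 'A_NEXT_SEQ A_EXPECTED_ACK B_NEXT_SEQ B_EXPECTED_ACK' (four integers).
After event 0: A_seq=1069 A_ack=0 B_seq=0 B_ack=1069
After event 1: A_seq=1265 A_ack=0 B_seq=0 B_ack=1265
After event 2: A_seq=1265 A_ack=0 B_seq=107 B_ack=1265
After event 3: A_seq=1265 A_ack=0 B_seq=267 B_ack=1265
After event 4: A_seq=1265 A_ack=0 B_seq=380 B_ack=1265

1265 0 380 1265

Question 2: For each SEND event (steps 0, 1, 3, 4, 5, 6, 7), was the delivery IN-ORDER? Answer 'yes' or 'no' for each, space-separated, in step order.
Step 0: SEND seq=1000 -> in-order
Step 1: SEND seq=1069 -> in-order
Step 3: SEND seq=107 -> out-of-order
Step 4: SEND seq=267 -> out-of-order
Step 5: SEND seq=1265 -> in-order
Step 6: SEND seq=0 -> in-order
Step 7: SEND seq=1305 -> in-order

Answer: yes yes no no yes yes yes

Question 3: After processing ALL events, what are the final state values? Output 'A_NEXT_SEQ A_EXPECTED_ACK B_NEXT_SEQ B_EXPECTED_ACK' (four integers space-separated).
After event 0: A_seq=1069 A_ack=0 B_seq=0 B_ack=1069
After event 1: A_seq=1265 A_ack=0 B_seq=0 B_ack=1265
After event 2: A_seq=1265 A_ack=0 B_seq=107 B_ack=1265
After event 3: A_seq=1265 A_ack=0 B_seq=267 B_ack=1265
After event 4: A_seq=1265 A_ack=0 B_seq=380 B_ack=1265
After event 5: A_seq=1305 A_ack=0 B_seq=380 B_ack=1305
After event 6: A_seq=1305 A_ack=380 B_seq=380 B_ack=1305
After event 7: A_seq=1323 A_ack=380 B_seq=380 B_ack=1323

Answer: 1323 380 380 1323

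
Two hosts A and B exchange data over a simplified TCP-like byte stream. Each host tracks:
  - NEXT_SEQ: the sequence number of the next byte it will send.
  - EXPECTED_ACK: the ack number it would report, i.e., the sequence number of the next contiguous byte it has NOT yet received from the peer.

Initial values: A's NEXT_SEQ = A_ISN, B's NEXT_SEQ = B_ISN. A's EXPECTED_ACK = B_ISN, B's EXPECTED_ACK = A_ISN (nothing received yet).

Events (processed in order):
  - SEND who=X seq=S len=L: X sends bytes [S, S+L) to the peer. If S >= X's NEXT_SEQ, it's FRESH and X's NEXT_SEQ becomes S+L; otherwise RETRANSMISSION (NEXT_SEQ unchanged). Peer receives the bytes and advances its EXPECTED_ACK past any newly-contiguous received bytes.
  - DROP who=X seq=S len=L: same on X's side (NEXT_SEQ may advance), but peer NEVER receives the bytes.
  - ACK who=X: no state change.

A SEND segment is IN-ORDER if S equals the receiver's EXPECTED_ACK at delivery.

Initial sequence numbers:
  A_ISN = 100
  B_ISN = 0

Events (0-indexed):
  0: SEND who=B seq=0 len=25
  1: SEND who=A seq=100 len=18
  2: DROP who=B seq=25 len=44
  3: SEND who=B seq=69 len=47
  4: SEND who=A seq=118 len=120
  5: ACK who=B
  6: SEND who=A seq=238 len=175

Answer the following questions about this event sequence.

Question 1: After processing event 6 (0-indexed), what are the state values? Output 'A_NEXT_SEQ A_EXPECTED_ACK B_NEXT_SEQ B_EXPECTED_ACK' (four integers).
After event 0: A_seq=100 A_ack=25 B_seq=25 B_ack=100
After event 1: A_seq=118 A_ack=25 B_seq=25 B_ack=118
After event 2: A_seq=118 A_ack=25 B_seq=69 B_ack=118
After event 3: A_seq=118 A_ack=25 B_seq=116 B_ack=118
After event 4: A_seq=238 A_ack=25 B_seq=116 B_ack=238
After event 5: A_seq=238 A_ack=25 B_seq=116 B_ack=238
After event 6: A_seq=413 A_ack=25 B_seq=116 B_ack=413

413 25 116 413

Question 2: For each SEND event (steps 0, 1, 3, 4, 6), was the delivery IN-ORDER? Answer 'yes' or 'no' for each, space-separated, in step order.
Answer: yes yes no yes yes

Derivation:
Step 0: SEND seq=0 -> in-order
Step 1: SEND seq=100 -> in-order
Step 3: SEND seq=69 -> out-of-order
Step 4: SEND seq=118 -> in-order
Step 6: SEND seq=238 -> in-order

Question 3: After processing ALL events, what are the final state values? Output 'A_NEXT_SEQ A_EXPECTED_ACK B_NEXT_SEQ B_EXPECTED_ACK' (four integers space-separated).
After event 0: A_seq=100 A_ack=25 B_seq=25 B_ack=100
After event 1: A_seq=118 A_ack=25 B_seq=25 B_ack=118
After event 2: A_seq=118 A_ack=25 B_seq=69 B_ack=118
After event 3: A_seq=118 A_ack=25 B_seq=116 B_ack=118
After event 4: A_seq=238 A_ack=25 B_seq=116 B_ack=238
After event 5: A_seq=238 A_ack=25 B_seq=116 B_ack=238
After event 6: A_seq=413 A_ack=25 B_seq=116 B_ack=413

Answer: 413 25 116 413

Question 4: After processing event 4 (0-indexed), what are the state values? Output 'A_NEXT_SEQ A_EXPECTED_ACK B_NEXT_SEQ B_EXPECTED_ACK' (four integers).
After event 0: A_seq=100 A_ack=25 B_seq=25 B_ack=100
After event 1: A_seq=118 A_ack=25 B_seq=25 B_ack=118
After event 2: A_seq=118 A_ack=25 B_seq=69 B_ack=118
After event 3: A_seq=118 A_ack=25 B_seq=116 B_ack=118
After event 4: A_seq=238 A_ack=25 B_seq=116 B_ack=238

238 25 116 238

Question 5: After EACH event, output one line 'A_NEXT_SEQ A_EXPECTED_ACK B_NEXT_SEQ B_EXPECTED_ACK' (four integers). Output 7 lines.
100 25 25 100
118 25 25 118
118 25 69 118
118 25 116 118
238 25 116 238
238 25 116 238
413 25 116 413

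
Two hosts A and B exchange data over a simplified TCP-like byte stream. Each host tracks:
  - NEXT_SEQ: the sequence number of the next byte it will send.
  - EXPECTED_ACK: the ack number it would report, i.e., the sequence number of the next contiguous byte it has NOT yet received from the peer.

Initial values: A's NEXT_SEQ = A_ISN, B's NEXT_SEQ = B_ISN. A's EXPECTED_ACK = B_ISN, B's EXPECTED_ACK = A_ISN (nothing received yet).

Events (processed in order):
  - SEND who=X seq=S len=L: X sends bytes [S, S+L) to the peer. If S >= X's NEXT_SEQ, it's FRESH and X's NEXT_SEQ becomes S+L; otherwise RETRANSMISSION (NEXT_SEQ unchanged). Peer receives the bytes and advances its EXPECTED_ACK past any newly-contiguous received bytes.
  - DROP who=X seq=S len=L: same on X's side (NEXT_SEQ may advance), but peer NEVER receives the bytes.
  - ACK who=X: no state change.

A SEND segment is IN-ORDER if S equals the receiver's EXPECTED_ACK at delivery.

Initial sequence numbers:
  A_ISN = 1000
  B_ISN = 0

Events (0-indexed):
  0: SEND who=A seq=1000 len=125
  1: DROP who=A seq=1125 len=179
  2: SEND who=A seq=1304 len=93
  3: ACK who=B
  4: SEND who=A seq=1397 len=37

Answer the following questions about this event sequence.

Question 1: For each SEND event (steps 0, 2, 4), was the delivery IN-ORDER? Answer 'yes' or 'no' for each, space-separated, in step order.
Step 0: SEND seq=1000 -> in-order
Step 2: SEND seq=1304 -> out-of-order
Step 4: SEND seq=1397 -> out-of-order

Answer: yes no no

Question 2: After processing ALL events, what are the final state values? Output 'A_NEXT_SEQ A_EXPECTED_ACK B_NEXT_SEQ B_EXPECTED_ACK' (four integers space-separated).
Answer: 1434 0 0 1125

Derivation:
After event 0: A_seq=1125 A_ack=0 B_seq=0 B_ack=1125
After event 1: A_seq=1304 A_ack=0 B_seq=0 B_ack=1125
After event 2: A_seq=1397 A_ack=0 B_seq=0 B_ack=1125
After event 3: A_seq=1397 A_ack=0 B_seq=0 B_ack=1125
After event 4: A_seq=1434 A_ack=0 B_seq=0 B_ack=1125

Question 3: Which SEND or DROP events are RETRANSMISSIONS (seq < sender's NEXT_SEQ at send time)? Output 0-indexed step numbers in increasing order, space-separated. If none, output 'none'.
Answer: none

Derivation:
Step 0: SEND seq=1000 -> fresh
Step 1: DROP seq=1125 -> fresh
Step 2: SEND seq=1304 -> fresh
Step 4: SEND seq=1397 -> fresh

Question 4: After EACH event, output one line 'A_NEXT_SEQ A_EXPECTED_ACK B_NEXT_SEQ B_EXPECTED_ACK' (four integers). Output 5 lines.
1125 0 0 1125
1304 0 0 1125
1397 0 0 1125
1397 0 0 1125
1434 0 0 1125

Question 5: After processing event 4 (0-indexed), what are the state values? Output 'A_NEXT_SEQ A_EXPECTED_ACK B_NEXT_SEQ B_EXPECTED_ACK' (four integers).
After event 0: A_seq=1125 A_ack=0 B_seq=0 B_ack=1125
After event 1: A_seq=1304 A_ack=0 B_seq=0 B_ack=1125
After event 2: A_seq=1397 A_ack=0 B_seq=0 B_ack=1125
After event 3: A_seq=1397 A_ack=0 B_seq=0 B_ack=1125
After event 4: A_seq=1434 A_ack=0 B_seq=0 B_ack=1125

1434 0 0 1125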